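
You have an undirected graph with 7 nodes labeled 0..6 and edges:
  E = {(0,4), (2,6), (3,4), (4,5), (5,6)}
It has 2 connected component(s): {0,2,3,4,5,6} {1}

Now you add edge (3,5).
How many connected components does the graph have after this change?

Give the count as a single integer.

Answer: 2

Derivation:
Initial component count: 2
Add (3,5): endpoints already in same component. Count unchanged: 2.
New component count: 2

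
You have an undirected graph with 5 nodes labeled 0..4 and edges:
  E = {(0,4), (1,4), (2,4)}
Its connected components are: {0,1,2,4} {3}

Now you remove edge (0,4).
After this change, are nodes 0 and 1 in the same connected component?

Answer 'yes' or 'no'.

Initial components: {0,1,2,4} {3}
Removing edge (0,4): it was a bridge — component count 2 -> 3.
New components: {0} {1,2,4} {3}
Are 0 and 1 in the same component? no

Answer: no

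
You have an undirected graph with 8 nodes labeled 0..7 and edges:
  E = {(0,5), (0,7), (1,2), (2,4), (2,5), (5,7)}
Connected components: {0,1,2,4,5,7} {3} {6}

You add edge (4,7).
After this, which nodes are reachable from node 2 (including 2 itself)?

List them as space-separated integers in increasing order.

Before: nodes reachable from 2: {0,1,2,4,5,7}
Adding (4,7): both endpoints already in same component. Reachability from 2 unchanged.
After: nodes reachable from 2: {0,1,2,4,5,7}

Answer: 0 1 2 4 5 7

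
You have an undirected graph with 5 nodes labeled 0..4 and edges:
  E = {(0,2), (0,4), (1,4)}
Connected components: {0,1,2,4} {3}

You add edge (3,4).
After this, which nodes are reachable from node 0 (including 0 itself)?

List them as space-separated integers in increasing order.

Answer: 0 1 2 3 4

Derivation:
Before: nodes reachable from 0: {0,1,2,4}
Adding (3,4): merges 0's component with another. Reachability grows.
After: nodes reachable from 0: {0,1,2,3,4}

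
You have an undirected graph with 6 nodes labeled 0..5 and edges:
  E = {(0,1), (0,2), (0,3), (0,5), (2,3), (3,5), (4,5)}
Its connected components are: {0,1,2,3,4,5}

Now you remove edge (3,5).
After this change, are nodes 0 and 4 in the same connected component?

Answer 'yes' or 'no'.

Answer: yes

Derivation:
Initial components: {0,1,2,3,4,5}
Removing edge (3,5): not a bridge — component count unchanged at 1.
New components: {0,1,2,3,4,5}
Are 0 and 4 in the same component? yes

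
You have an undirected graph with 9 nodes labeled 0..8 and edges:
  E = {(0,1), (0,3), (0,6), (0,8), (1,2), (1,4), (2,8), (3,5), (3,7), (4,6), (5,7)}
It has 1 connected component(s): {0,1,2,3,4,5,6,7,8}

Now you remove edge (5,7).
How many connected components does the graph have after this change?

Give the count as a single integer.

Answer: 1

Derivation:
Initial component count: 1
Remove (5,7): not a bridge. Count unchanged: 1.
  After removal, components: {0,1,2,3,4,5,6,7,8}
New component count: 1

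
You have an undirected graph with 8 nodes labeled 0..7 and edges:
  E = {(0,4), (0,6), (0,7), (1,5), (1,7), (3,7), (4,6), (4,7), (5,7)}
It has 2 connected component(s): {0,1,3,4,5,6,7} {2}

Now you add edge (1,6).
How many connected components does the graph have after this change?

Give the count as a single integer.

Initial component count: 2
Add (1,6): endpoints already in same component. Count unchanged: 2.
New component count: 2

Answer: 2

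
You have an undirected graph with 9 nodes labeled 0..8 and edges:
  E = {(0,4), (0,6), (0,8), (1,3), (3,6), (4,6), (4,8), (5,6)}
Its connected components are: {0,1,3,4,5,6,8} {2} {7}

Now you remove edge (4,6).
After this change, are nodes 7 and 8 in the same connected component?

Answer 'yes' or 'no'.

Initial components: {0,1,3,4,5,6,8} {2} {7}
Removing edge (4,6): not a bridge — component count unchanged at 3.
New components: {0,1,3,4,5,6,8} {2} {7}
Are 7 and 8 in the same component? no

Answer: no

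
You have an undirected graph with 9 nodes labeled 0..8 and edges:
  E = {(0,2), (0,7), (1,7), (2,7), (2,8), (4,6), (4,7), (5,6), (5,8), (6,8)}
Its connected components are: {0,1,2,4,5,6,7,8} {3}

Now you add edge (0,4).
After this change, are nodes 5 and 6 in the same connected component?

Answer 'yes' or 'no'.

Answer: yes

Derivation:
Initial components: {0,1,2,4,5,6,7,8} {3}
Adding edge (0,4): both already in same component {0,1,2,4,5,6,7,8}. No change.
New components: {0,1,2,4,5,6,7,8} {3}
Are 5 and 6 in the same component? yes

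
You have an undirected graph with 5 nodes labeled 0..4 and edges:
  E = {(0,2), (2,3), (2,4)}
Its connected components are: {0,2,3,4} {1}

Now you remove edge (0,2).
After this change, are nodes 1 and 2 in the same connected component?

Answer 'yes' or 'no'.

Initial components: {0,2,3,4} {1}
Removing edge (0,2): it was a bridge — component count 2 -> 3.
New components: {0} {1} {2,3,4}
Are 1 and 2 in the same component? no

Answer: no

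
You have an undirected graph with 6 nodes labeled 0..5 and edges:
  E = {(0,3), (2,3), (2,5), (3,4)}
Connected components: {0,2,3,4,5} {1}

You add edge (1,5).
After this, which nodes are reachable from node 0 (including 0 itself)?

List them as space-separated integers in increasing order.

Answer: 0 1 2 3 4 5

Derivation:
Before: nodes reachable from 0: {0,2,3,4,5}
Adding (1,5): merges 0's component with another. Reachability grows.
After: nodes reachable from 0: {0,1,2,3,4,5}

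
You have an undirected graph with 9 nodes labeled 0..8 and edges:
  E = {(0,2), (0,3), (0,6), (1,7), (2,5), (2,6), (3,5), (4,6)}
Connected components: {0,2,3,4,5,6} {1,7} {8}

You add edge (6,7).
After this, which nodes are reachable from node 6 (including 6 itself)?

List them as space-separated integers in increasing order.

Before: nodes reachable from 6: {0,2,3,4,5,6}
Adding (6,7): merges 6's component with another. Reachability grows.
After: nodes reachable from 6: {0,1,2,3,4,5,6,7}

Answer: 0 1 2 3 4 5 6 7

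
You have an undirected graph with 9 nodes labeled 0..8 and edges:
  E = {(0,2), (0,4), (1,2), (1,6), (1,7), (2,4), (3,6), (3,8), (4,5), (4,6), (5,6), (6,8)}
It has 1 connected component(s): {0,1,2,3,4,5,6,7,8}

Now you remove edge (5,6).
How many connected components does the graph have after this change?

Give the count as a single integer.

Answer: 1

Derivation:
Initial component count: 1
Remove (5,6): not a bridge. Count unchanged: 1.
  After removal, components: {0,1,2,3,4,5,6,7,8}
New component count: 1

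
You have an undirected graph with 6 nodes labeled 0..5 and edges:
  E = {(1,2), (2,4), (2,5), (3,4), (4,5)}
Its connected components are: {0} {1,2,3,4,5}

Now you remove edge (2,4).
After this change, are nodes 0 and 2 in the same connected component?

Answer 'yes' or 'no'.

Initial components: {0} {1,2,3,4,5}
Removing edge (2,4): not a bridge — component count unchanged at 2.
New components: {0} {1,2,3,4,5}
Are 0 and 2 in the same component? no

Answer: no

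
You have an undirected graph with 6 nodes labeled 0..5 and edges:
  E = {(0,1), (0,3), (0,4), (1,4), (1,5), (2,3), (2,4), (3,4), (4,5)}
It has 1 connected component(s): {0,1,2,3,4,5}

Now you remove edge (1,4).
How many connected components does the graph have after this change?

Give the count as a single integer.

Initial component count: 1
Remove (1,4): not a bridge. Count unchanged: 1.
  After removal, components: {0,1,2,3,4,5}
New component count: 1

Answer: 1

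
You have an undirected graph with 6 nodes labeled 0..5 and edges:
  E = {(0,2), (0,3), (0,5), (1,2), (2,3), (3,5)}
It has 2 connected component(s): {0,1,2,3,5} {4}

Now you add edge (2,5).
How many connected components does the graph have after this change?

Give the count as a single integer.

Answer: 2

Derivation:
Initial component count: 2
Add (2,5): endpoints already in same component. Count unchanged: 2.
New component count: 2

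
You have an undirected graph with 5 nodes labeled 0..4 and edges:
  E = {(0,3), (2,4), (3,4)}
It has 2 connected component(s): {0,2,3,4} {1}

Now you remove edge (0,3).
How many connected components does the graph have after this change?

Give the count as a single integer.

Initial component count: 2
Remove (0,3): it was a bridge. Count increases: 2 -> 3.
  After removal, components: {0} {1} {2,3,4}
New component count: 3

Answer: 3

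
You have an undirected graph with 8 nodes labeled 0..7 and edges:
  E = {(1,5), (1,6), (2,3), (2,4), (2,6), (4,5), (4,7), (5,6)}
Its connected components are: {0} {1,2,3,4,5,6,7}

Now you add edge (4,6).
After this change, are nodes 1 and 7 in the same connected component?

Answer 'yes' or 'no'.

Initial components: {0} {1,2,3,4,5,6,7}
Adding edge (4,6): both already in same component {1,2,3,4,5,6,7}. No change.
New components: {0} {1,2,3,4,5,6,7}
Are 1 and 7 in the same component? yes

Answer: yes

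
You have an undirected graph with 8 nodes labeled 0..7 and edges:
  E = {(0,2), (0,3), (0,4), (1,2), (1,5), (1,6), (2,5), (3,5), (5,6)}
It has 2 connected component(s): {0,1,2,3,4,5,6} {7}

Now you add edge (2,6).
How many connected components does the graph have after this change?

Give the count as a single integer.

Initial component count: 2
Add (2,6): endpoints already in same component. Count unchanged: 2.
New component count: 2

Answer: 2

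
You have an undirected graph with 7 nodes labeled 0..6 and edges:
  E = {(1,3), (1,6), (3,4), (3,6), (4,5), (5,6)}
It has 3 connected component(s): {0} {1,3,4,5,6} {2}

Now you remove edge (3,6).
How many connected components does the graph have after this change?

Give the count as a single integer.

Initial component count: 3
Remove (3,6): not a bridge. Count unchanged: 3.
  After removal, components: {0} {1,3,4,5,6} {2}
New component count: 3

Answer: 3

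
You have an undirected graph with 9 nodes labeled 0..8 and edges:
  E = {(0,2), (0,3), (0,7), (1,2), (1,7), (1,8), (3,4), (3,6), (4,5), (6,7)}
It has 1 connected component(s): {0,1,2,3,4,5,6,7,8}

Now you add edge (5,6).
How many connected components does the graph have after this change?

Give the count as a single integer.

Answer: 1

Derivation:
Initial component count: 1
Add (5,6): endpoints already in same component. Count unchanged: 1.
New component count: 1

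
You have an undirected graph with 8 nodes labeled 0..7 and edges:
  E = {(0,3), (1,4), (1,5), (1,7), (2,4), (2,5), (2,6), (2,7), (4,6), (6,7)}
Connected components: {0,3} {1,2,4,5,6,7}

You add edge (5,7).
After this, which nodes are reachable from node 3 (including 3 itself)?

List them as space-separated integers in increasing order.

Before: nodes reachable from 3: {0,3}
Adding (5,7): both endpoints already in same component. Reachability from 3 unchanged.
After: nodes reachable from 3: {0,3}

Answer: 0 3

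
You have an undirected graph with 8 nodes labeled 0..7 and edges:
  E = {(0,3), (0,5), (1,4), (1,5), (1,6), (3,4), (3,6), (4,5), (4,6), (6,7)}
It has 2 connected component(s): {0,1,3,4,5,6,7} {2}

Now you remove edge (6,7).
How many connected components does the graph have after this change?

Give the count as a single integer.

Initial component count: 2
Remove (6,7): it was a bridge. Count increases: 2 -> 3.
  After removal, components: {0,1,3,4,5,6} {2} {7}
New component count: 3

Answer: 3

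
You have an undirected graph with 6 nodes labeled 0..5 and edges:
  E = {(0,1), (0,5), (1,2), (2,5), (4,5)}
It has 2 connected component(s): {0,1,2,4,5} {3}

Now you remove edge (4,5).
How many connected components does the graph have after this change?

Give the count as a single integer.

Initial component count: 2
Remove (4,5): it was a bridge. Count increases: 2 -> 3.
  After removal, components: {0,1,2,5} {3} {4}
New component count: 3

Answer: 3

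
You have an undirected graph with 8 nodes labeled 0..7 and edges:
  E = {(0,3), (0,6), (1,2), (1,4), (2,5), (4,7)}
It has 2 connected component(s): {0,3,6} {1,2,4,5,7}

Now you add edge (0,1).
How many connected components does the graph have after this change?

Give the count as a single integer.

Initial component count: 2
Add (0,1): merges two components. Count decreases: 2 -> 1.
New component count: 1

Answer: 1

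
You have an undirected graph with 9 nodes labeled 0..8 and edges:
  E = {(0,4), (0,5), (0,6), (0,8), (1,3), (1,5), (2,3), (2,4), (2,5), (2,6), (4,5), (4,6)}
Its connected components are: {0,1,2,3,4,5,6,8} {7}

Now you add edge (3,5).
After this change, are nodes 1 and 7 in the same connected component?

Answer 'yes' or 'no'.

Initial components: {0,1,2,3,4,5,6,8} {7}
Adding edge (3,5): both already in same component {0,1,2,3,4,5,6,8}. No change.
New components: {0,1,2,3,4,5,6,8} {7}
Are 1 and 7 in the same component? no

Answer: no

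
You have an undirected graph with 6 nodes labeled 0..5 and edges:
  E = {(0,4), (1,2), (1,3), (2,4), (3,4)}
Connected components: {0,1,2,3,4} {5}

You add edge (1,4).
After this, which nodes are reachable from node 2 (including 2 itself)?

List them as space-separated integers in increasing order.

Answer: 0 1 2 3 4

Derivation:
Before: nodes reachable from 2: {0,1,2,3,4}
Adding (1,4): both endpoints already in same component. Reachability from 2 unchanged.
After: nodes reachable from 2: {0,1,2,3,4}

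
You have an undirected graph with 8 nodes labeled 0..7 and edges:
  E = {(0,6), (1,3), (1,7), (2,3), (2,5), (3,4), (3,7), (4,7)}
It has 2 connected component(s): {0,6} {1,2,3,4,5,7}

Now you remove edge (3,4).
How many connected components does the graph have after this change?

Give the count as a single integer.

Answer: 2

Derivation:
Initial component count: 2
Remove (3,4): not a bridge. Count unchanged: 2.
  After removal, components: {0,6} {1,2,3,4,5,7}
New component count: 2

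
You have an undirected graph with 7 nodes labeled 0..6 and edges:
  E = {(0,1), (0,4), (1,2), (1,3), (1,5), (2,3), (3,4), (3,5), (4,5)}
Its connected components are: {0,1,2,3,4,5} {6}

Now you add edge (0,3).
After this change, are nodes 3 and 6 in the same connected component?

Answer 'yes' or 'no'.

Initial components: {0,1,2,3,4,5} {6}
Adding edge (0,3): both already in same component {0,1,2,3,4,5}. No change.
New components: {0,1,2,3,4,5} {6}
Are 3 and 6 in the same component? no

Answer: no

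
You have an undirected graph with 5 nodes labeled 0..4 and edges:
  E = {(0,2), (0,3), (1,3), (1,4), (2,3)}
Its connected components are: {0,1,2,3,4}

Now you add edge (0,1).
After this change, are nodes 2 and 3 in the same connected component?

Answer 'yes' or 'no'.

Answer: yes

Derivation:
Initial components: {0,1,2,3,4}
Adding edge (0,1): both already in same component {0,1,2,3,4}. No change.
New components: {0,1,2,3,4}
Are 2 and 3 in the same component? yes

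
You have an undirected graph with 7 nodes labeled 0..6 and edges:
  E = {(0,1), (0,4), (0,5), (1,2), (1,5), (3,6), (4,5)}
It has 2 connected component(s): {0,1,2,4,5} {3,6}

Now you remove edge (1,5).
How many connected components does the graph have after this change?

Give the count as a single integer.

Answer: 2

Derivation:
Initial component count: 2
Remove (1,5): not a bridge. Count unchanged: 2.
  After removal, components: {0,1,2,4,5} {3,6}
New component count: 2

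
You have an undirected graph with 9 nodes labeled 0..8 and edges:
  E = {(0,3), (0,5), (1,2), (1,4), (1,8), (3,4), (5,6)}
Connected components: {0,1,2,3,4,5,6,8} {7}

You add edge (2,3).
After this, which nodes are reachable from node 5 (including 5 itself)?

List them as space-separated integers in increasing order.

Answer: 0 1 2 3 4 5 6 8

Derivation:
Before: nodes reachable from 5: {0,1,2,3,4,5,6,8}
Adding (2,3): both endpoints already in same component. Reachability from 5 unchanged.
After: nodes reachable from 5: {0,1,2,3,4,5,6,8}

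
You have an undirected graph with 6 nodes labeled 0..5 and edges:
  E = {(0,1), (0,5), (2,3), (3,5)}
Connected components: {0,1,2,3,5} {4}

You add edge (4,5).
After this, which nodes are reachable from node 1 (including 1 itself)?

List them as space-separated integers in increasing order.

Before: nodes reachable from 1: {0,1,2,3,5}
Adding (4,5): merges 1's component with another. Reachability grows.
After: nodes reachable from 1: {0,1,2,3,4,5}

Answer: 0 1 2 3 4 5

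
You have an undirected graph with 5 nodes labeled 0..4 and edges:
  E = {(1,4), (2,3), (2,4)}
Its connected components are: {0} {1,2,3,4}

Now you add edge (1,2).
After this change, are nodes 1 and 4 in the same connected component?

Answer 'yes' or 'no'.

Initial components: {0} {1,2,3,4}
Adding edge (1,2): both already in same component {1,2,3,4}. No change.
New components: {0} {1,2,3,4}
Are 1 and 4 in the same component? yes

Answer: yes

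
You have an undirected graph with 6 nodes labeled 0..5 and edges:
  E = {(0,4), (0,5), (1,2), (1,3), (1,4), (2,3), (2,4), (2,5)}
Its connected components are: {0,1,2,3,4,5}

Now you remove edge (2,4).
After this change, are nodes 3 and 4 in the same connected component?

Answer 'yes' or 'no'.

Initial components: {0,1,2,3,4,5}
Removing edge (2,4): not a bridge — component count unchanged at 1.
New components: {0,1,2,3,4,5}
Are 3 and 4 in the same component? yes

Answer: yes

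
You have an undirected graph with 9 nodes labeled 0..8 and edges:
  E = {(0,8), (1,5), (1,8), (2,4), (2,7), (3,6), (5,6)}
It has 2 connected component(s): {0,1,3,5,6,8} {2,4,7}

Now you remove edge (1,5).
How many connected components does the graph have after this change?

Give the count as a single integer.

Initial component count: 2
Remove (1,5): it was a bridge. Count increases: 2 -> 3.
  After removal, components: {0,1,8} {2,4,7} {3,5,6}
New component count: 3

Answer: 3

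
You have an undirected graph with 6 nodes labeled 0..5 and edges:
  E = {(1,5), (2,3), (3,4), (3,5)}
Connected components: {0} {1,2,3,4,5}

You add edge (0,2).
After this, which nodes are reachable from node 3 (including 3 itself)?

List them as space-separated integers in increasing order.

Before: nodes reachable from 3: {1,2,3,4,5}
Adding (0,2): merges 3's component with another. Reachability grows.
After: nodes reachable from 3: {0,1,2,3,4,5}

Answer: 0 1 2 3 4 5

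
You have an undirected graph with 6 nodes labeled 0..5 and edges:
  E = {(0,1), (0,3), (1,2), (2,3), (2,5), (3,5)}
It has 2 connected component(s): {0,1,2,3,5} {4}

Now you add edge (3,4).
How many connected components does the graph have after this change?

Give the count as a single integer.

Answer: 1

Derivation:
Initial component count: 2
Add (3,4): merges two components. Count decreases: 2 -> 1.
New component count: 1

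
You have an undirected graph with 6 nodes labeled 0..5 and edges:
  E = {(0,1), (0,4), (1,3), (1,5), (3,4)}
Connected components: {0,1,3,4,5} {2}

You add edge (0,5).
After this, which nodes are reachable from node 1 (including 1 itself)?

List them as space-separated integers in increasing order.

Before: nodes reachable from 1: {0,1,3,4,5}
Adding (0,5): both endpoints already in same component. Reachability from 1 unchanged.
After: nodes reachable from 1: {0,1,3,4,5}

Answer: 0 1 3 4 5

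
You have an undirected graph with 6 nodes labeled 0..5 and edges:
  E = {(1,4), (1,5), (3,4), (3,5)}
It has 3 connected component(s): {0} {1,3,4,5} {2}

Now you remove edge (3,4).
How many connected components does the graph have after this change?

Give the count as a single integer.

Answer: 3

Derivation:
Initial component count: 3
Remove (3,4): not a bridge. Count unchanged: 3.
  After removal, components: {0} {1,3,4,5} {2}
New component count: 3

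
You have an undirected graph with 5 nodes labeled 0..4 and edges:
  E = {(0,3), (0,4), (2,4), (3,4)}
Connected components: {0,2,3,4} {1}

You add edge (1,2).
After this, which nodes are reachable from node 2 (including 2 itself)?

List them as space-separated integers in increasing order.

Before: nodes reachable from 2: {0,2,3,4}
Adding (1,2): merges 2's component with another. Reachability grows.
After: nodes reachable from 2: {0,1,2,3,4}

Answer: 0 1 2 3 4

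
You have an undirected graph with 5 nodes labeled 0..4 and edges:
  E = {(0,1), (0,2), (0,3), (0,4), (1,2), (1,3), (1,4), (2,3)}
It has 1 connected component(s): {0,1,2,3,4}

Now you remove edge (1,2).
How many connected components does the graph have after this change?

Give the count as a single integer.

Initial component count: 1
Remove (1,2): not a bridge. Count unchanged: 1.
  After removal, components: {0,1,2,3,4}
New component count: 1

Answer: 1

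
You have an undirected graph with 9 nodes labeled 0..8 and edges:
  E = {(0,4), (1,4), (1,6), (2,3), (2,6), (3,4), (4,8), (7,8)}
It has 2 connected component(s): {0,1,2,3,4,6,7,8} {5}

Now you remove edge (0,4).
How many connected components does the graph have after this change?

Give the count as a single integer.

Answer: 3

Derivation:
Initial component count: 2
Remove (0,4): it was a bridge. Count increases: 2 -> 3.
  After removal, components: {0} {1,2,3,4,6,7,8} {5}
New component count: 3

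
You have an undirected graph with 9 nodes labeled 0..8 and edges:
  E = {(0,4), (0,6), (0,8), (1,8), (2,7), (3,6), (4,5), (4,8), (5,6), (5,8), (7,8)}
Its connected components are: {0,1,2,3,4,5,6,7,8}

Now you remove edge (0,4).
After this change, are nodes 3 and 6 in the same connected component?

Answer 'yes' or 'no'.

Initial components: {0,1,2,3,4,5,6,7,8}
Removing edge (0,4): not a bridge — component count unchanged at 1.
New components: {0,1,2,3,4,5,6,7,8}
Are 3 and 6 in the same component? yes

Answer: yes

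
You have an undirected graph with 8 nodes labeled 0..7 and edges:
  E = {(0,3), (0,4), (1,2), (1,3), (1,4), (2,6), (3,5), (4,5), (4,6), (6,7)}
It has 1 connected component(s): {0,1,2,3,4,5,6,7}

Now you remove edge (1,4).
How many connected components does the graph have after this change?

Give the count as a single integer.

Answer: 1

Derivation:
Initial component count: 1
Remove (1,4): not a bridge. Count unchanged: 1.
  After removal, components: {0,1,2,3,4,5,6,7}
New component count: 1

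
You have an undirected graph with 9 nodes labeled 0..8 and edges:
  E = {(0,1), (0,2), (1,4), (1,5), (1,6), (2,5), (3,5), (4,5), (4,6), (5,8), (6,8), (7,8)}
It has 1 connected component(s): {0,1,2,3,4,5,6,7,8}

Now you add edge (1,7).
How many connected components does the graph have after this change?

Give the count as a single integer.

Answer: 1

Derivation:
Initial component count: 1
Add (1,7): endpoints already in same component. Count unchanged: 1.
New component count: 1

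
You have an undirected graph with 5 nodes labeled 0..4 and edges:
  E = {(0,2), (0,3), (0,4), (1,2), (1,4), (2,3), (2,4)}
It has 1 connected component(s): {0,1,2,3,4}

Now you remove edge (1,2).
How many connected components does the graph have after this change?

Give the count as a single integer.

Answer: 1

Derivation:
Initial component count: 1
Remove (1,2): not a bridge. Count unchanged: 1.
  After removal, components: {0,1,2,3,4}
New component count: 1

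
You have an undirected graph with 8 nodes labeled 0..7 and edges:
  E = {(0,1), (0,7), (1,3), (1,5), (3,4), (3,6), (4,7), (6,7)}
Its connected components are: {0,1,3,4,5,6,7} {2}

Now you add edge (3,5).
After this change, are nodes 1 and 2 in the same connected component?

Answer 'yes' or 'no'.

Initial components: {0,1,3,4,5,6,7} {2}
Adding edge (3,5): both already in same component {0,1,3,4,5,6,7}. No change.
New components: {0,1,3,4,5,6,7} {2}
Are 1 and 2 in the same component? no

Answer: no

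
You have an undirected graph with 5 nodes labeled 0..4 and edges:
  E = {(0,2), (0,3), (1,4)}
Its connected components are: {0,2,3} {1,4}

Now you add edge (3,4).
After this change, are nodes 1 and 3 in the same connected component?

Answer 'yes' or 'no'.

Answer: yes

Derivation:
Initial components: {0,2,3} {1,4}
Adding edge (3,4): merges {0,2,3} and {1,4}.
New components: {0,1,2,3,4}
Are 1 and 3 in the same component? yes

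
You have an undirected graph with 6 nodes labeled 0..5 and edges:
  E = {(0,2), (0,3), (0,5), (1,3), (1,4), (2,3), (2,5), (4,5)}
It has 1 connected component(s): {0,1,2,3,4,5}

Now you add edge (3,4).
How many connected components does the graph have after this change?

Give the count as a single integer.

Answer: 1

Derivation:
Initial component count: 1
Add (3,4): endpoints already in same component. Count unchanged: 1.
New component count: 1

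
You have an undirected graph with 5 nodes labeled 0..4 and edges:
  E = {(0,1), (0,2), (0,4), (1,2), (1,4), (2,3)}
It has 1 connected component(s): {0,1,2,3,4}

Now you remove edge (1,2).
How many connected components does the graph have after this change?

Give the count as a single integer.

Initial component count: 1
Remove (1,2): not a bridge. Count unchanged: 1.
  After removal, components: {0,1,2,3,4}
New component count: 1

Answer: 1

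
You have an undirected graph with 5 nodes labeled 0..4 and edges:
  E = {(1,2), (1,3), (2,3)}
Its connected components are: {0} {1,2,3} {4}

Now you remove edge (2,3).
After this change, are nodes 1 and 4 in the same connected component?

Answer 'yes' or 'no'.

Answer: no

Derivation:
Initial components: {0} {1,2,3} {4}
Removing edge (2,3): not a bridge — component count unchanged at 3.
New components: {0} {1,2,3} {4}
Are 1 and 4 in the same component? no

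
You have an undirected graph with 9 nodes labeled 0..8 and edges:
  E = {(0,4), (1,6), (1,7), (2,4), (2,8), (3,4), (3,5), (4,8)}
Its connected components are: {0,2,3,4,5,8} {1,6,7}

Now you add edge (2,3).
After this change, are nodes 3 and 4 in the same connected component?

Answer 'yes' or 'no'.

Answer: yes

Derivation:
Initial components: {0,2,3,4,5,8} {1,6,7}
Adding edge (2,3): both already in same component {0,2,3,4,5,8}. No change.
New components: {0,2,3,4,5,8} {1,6,7}
Are 3 and 4 in the same component? yes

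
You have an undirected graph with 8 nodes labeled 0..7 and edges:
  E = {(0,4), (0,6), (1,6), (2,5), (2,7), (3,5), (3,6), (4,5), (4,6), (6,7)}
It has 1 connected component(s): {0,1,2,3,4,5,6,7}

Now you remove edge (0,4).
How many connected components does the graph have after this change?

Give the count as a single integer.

Initial component count: 1
Remove (0,4): not a bridge. Count unchanged: 1.
  After removal, components: {0,1,2,3,4,5,6,7}
New component count: 1

Answer: 1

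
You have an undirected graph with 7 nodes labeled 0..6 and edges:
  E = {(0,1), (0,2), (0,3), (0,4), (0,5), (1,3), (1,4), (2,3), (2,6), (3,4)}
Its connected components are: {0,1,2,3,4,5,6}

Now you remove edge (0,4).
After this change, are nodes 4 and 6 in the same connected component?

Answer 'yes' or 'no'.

Initial components: {0,1,2,3,4,5,6}
Removing edge (0,4): not a bridge — component count unchanged at 1.
New components: {0,1,2,3,4,5,6}
Are 4 and 6 in the same component? yes

Answer: yes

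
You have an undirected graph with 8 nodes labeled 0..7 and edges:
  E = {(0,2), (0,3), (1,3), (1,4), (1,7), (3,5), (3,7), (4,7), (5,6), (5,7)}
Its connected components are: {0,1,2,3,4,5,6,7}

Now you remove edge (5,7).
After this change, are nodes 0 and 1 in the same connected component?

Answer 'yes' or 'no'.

Initial components: {0,1,2,3,4,5,6,7}
Removing edge (5,7): not a bridge — component count unchanged at 1.
New components: {0,1,2,3,4,5,6,7}
Are 0 and 1 in the same component? yes

Answer: yes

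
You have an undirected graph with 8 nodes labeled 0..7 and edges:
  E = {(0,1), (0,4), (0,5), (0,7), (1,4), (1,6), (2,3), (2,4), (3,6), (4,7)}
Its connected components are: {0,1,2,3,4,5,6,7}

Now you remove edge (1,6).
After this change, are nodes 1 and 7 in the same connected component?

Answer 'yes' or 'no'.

Answer: yes

Derivation:
Initial components: {0,1,2,3,4,5,6,7}
Removing edge (1,6): not a bridge — component count unchanged at 1.
New components: {0,1,2,3,4,5,6,7}
Are 1 and 7 in the same component? yes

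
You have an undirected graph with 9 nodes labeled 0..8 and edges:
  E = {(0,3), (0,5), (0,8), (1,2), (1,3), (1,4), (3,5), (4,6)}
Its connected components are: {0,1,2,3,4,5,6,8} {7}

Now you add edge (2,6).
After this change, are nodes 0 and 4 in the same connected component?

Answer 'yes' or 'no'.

Answer: yes

Derivation:
Initial components: {0,1,2,3,4,5,6,8} {7}
Adding edge (2,6): both already in same component {0,1,2,3,4,5,6,8}. No change.
New components: {0,1,2,3,4,5,6,8} {7}
Are 0 and 4 in the same component? yes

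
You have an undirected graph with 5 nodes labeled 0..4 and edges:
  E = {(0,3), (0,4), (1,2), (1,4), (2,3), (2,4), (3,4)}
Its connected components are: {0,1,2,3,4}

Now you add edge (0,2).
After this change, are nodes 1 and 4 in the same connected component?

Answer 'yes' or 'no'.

Initial components: {0,1,2,3,4}
Adding edge (0,2): both already in same component {0,1,2,3,4}. No change.
New components: {0,1,2,3,4}
Are 1 and 4 in the same component? yes

Answer: yes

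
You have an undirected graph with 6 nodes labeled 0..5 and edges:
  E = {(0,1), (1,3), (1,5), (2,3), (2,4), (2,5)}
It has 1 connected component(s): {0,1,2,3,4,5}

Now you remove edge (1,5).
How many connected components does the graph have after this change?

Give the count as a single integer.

Answer: 1

Derivation:
Initial component count: 1
Remove (1,5): not a bridge. Count unchanged: 1.
  After removal, components: {0,1,2,3,4,5}
New component count: 1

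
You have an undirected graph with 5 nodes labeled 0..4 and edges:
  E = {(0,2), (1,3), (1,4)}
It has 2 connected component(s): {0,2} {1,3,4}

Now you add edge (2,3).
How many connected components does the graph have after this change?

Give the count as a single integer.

Answer: 1

Derivation:
Initial component count: 2
Add (2,3): merges two components. Count decreases: 2 -> 1.
New component count: 1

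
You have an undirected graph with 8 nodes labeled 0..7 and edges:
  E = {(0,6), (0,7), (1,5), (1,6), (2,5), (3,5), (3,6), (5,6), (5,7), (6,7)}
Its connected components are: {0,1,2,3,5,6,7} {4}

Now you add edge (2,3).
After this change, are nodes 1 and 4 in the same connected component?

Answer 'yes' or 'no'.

Answer: no

Derivation:
Initial components: {0,1,2,3,5,6,7} {4}
Adding edge (2,3): both already in same component {0,1,2,3,5,6,7}. No change.
New components: {0,1,2,3,5,6,7} {4}
Are 1 and 4 in the same component? no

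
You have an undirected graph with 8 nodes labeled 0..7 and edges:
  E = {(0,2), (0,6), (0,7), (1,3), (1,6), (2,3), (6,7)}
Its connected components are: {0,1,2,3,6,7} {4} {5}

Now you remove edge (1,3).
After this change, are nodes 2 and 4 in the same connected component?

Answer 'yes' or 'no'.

Initial components: {0,1,2,3,6,7} {4} {5}
Removing edge (1,3): not a bridge — component count unchanged at 3.
New components: {0,1,2,3,6,7} {4} {5}
Are 2 and 4 in the same component? no

Answer: no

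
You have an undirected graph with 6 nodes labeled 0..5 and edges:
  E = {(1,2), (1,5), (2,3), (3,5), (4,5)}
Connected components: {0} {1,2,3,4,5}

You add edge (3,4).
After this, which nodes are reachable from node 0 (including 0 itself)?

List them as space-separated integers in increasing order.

Answer: 0

Derivation:
Before: nodes reachable from 0: {0}
Adding (3,4): both endpoints already in same component. Reachability from 0 unchanged.
After: nodes reachable from 0: {0}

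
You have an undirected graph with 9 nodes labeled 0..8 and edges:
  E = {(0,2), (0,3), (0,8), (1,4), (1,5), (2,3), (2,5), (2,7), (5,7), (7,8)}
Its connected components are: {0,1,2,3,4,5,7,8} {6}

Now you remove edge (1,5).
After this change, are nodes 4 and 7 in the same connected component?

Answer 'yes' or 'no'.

Answer: no

Derivation:
Initial components: {0,1,2,3,4,5,7,8} {6}
Removing edge (1,5): it was a bridge — component count 2 -> 3.
New components: {0,2,3,5,7,8} {1,4} {6}
Are 4 and 7 in the same component? no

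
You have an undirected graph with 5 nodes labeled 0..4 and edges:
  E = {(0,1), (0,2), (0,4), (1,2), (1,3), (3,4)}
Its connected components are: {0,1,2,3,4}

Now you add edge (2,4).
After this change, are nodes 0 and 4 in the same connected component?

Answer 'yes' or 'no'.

Answer: yes

Derivation:
Initial components: {0,1,2,3,4}
Adding edge (2,4): both already in same component {0,1,2,3,4}. No change.
New components: {0,1,2,3,4}
Are 0 and 4 in the same component? yes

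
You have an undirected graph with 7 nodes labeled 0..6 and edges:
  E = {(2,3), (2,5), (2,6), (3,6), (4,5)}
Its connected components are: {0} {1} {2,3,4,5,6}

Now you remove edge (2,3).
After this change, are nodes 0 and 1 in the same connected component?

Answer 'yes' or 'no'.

Initial components: {0} {1} {2,3,4,5,6}
Removing edge (2,3): not a bridge — component count unchanged at 3.
New components: {0} {1} {2,3,4,5,6}
Are 0 and 1 in the same component? no

Answer: no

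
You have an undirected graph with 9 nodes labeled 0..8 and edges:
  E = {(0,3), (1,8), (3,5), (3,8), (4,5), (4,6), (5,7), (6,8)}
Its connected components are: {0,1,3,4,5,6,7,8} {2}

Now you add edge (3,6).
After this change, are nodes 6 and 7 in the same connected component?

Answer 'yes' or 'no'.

Answer: yes

Derivation:
Initial components: {0,1,3,4,5,6,7,8} {2}
Adding edge (3,6): both already in same component {0,1,3,4,5,6,7,8}. No change.
New components: {0,1,3,4,5,6,7,8} {2}
Are 6 and 7 in the same component? yes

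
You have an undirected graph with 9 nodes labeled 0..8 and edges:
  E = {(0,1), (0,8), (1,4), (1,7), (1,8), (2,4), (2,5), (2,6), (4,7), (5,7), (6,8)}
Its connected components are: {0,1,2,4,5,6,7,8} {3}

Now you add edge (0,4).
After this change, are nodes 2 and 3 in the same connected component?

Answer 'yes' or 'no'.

Answer: no

Derivation:
Initial components: {0,1,2,4,5,6,7,8} {3}
Adding edge (0,4): both already in same component {0,1,2,4,5,6,7,8}. No change.
New components: {0,1,2,4,5,6,7,8} {3}
Are 2 and 3 in the same component? no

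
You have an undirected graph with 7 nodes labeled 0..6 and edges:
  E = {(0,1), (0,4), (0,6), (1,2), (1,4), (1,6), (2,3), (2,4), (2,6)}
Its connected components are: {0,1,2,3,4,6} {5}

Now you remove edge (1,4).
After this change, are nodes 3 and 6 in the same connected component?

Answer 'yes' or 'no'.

Answer: yes

Derivation:
Initial components: {0,1,2,3,4,6} {5}
Removing edge (1,4): not a bridge — component count unchanged at 2.
New components: {0,1,2,3,4,6} {5}
Are 3 and 6 in the same component? yes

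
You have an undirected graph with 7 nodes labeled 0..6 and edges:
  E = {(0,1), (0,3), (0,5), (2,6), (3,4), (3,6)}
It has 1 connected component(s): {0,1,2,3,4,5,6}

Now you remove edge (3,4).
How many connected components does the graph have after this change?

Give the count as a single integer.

Answer: 2

Derivation:
Initial component count: 1
Remove (3,4): it was a bridge. Count increases: 1 -> 2.
  After removal, components: {0,1,2,3,5,6} {4}
New component count: 2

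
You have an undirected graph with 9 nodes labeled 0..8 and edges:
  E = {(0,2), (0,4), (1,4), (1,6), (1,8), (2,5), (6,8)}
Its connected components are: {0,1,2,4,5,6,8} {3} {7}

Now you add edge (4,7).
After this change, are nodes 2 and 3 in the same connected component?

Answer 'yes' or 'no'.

Initial components: {0,1,2,4,5,6,8} {3} {7}
Adding edge (4,7): merges {0,1,2,4,5,6,8} and {7}.
New components: {0,1,2,4,5,6,7,8} {3}
Are 2 and 3 in the same component? no

Answer: no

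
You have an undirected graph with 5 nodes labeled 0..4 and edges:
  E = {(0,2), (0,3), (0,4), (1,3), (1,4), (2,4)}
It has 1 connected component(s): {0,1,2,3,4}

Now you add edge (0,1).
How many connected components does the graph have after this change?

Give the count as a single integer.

Initial component count: 1
Add (0,1): endpoints already in same component. Count unchanged: 1.
New component count: 1

Answer: 1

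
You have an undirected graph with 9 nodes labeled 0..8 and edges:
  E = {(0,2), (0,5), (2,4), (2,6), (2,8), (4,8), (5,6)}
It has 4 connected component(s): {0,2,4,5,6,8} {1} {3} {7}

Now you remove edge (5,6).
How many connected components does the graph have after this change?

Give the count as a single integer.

Initial component count: 4
Remove (5,6): not a bridge. Count unchanged: 4.
  After removal, components: {0,2,4,5,6,8} {1} {3} {7}
New component count: 4

Answer: 4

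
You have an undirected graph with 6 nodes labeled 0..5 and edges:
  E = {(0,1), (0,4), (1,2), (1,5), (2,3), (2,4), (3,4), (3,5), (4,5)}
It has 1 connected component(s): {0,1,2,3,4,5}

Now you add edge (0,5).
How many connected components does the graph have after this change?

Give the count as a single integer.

Answer: 1

Derivation:
Initial component count: 1
Add (0,5): endpoints already in same component. Count unchanged: 1.
New component count: 1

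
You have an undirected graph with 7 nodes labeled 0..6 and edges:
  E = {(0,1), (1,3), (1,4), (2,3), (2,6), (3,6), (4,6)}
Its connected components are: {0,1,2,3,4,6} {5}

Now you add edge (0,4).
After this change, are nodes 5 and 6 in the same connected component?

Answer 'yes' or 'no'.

Answer: no

Derivation:
Initial components: {0,1,2,3,4,6} {5}
Adding edge (0,4): both already in same component {0,1,2,3,4,6}. No change.
New components: {0,1,2,3,4,6} {5}
Are 5 and 6 in the same component? no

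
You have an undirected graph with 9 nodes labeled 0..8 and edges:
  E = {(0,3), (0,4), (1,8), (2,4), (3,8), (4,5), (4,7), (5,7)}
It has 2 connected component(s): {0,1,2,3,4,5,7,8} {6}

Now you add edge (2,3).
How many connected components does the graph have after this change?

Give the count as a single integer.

Initial component count: 2
Add (2,3): endpoints already in same component. Count unchanged: 2.
New component count: 2

Answer: 2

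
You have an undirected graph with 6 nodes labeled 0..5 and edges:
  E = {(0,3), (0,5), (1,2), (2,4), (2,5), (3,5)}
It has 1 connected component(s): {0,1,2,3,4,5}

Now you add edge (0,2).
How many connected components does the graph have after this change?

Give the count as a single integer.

Initial component count: 1
Add (0,2): endpoints already in same component. Count unchanged: 1.
New component count: 1

Answer: 1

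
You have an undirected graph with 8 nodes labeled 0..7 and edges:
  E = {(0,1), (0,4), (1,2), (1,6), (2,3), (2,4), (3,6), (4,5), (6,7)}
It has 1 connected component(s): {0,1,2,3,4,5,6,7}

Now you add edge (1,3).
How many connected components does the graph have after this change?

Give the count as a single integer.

Initial component count: 1
Add (1,3): endpoints already in same component. Count unchanged: 1.
New component count: 1

Answer: 1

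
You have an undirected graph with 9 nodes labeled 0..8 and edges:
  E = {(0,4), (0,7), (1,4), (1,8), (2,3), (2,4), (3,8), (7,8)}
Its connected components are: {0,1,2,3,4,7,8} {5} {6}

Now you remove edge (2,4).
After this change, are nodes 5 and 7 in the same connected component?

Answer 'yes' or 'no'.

Initial components: {0,1,2,3,4,7,8} {5} {6}
Removing edge (2,4): not a bridge — component count unchanged at 3.
New components: {0,1,2,3,4,7,8} {5} {6}
Are 5 and 7 in the same component? no

Answer: no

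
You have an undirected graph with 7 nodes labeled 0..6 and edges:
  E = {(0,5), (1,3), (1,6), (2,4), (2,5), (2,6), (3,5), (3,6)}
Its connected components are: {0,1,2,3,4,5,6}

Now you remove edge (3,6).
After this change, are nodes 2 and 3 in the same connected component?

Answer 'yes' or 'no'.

Initial components: {0,1,2,3,4,5,6}
Removing edge (3,6): not a bridge — component count unchanged at 1.
New components: {0,1,2,3,4,5,6}
Are 2 and 3 in the same component? yes

Answer: yes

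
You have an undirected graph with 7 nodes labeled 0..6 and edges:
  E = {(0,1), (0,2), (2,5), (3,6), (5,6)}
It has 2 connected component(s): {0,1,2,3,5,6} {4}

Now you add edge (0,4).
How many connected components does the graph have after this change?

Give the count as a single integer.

Answer: 1

Derivation:
Initial component count: 2
Add (0,4): merges two components. Count decreases: 2 -> 1.
New component count: 1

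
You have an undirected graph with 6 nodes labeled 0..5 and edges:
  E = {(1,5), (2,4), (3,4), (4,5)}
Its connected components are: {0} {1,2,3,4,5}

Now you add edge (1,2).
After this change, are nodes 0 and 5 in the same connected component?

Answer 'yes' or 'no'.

Answer: no

Derivation:
Initial components: {0} {1,2,3,4,5}
Adding edge (1,2): both already in same component {1,2,3,4,5}. No change.
New components: {0} {1,2,3,4,5}
Are 0 and 5 in the same component? no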